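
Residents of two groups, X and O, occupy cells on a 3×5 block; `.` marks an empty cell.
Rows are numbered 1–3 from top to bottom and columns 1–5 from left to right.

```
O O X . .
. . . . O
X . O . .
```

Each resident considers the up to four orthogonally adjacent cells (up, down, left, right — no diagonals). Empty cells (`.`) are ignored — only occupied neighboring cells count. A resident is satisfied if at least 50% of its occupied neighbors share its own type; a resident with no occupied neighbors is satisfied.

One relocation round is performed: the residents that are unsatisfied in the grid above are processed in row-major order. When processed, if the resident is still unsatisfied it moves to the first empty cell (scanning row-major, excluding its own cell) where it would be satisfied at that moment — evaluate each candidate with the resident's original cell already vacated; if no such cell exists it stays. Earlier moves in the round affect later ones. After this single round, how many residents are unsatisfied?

0

Initially unsatisfied (in order): (1,3).
  (1,3) → (1,4).
Resulting grid:
O O . X .
. . . . O
X . O . .
All satisfied now.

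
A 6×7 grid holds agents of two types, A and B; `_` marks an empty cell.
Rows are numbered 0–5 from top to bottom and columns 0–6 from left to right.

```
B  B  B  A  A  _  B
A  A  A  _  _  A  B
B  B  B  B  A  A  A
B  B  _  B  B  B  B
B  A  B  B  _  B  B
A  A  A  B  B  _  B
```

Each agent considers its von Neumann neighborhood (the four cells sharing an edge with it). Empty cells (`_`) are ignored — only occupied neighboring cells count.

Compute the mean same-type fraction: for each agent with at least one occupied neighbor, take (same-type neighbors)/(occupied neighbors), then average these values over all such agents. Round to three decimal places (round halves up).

Row 0: (0,0)B 1/2 · (0,1)B 2/3 · (0,2)B 1/3 · (0,3)A 1/2 · (0,4)A 1/1 · (0,6)B 1/1
Row 1: (1,0)A 1/3 · (1,1)A 2/4 · (1,2)A 1/3 · (1,5)A 1/2 · (1,6)B 1/3
Row 2: (2,0)B 2/3 · (2,1)B 3/4 · (2,2)B 2/3 · (2,3)B 2/3 · (2,4)A 1/3 · (2,5)A 3/4 · (2,6)A 1/3
Row 3: (3,0)B 3/3 · (3,1)B 2/3 · (3,3)B 3/3 · (3,4)B 2/3 · (3,5)B 3/4 · (3,6)B 2/3
Row 4: (4,0)B 1/3 · (4,1)A 1/4 · (4,2)B 1/3 · (4,3)B 3/3 · (4,5)B 2/2 · (4,6)B 3/3
Row 5: (5,0)A 1/2 · (5,1)A 3/3 · (5,2)A 1/3 · (5,3)B 2/3 · (5,4)B 1/1 · (5,6)B 1/1
Sum over 36 agents: 1/2 + 2/3 + 1/3 + 1/2 + 1/1 + 1/1 + 1/3 + 2/4 + 1/3 + 1/2 + 1/3 + 2/3 + 3/4 + 2/3 + 2/3 + 1/3 + 3/4 + 1/3 + 3/3 + 2/3 + 3/3 + 2/3 + 3/4 + 2/3 + 1/3 + 1/4 + 1/3 + 3/3 + 2/2 + 3/3 + 1/2 + 3/3 + 1/3 + 2/3 + 1/1 + 1/1 = 70/3; mean = 70/3 ÷ 36 = 35/54 = 0.648148… → 0.648.

0.648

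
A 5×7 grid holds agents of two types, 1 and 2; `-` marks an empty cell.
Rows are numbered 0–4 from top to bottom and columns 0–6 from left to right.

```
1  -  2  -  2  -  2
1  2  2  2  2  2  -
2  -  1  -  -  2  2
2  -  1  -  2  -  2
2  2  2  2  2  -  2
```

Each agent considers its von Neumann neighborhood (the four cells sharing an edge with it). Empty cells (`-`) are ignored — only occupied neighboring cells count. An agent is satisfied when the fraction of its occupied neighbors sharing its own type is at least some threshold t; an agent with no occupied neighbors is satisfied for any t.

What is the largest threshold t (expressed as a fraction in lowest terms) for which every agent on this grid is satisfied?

1/3

(0,0)1 1/1
(0,2)2 1/1
(0,4)2 1/1
(0,6)2 — no occupied neighbors
(1,0)1 1/3
(1,1)2 1/2
(1,2)2 3/4
(1,3)2 2/2
(1,4)2 3/3
(1,5)2 2/2
(2,0)2 1/2
(2,2)1 1/2
(2,5)2 2/2
(2,6)2 2/2
(3,0)2 2/2
(3,2)1 1/2
(3,4)2 1/1
(3,6)2 2/2
(4,0)2 2/2
(4,1)2 2/2
(4,2)2 2/3
(4,3)2 2/2
(4,4)2 2/2
(4,6)2 1/1
The smallest same-type fraction is 1/3 at (1,0), which reduces to 1/3. Any threshold above that leaves this agent unsatisfied.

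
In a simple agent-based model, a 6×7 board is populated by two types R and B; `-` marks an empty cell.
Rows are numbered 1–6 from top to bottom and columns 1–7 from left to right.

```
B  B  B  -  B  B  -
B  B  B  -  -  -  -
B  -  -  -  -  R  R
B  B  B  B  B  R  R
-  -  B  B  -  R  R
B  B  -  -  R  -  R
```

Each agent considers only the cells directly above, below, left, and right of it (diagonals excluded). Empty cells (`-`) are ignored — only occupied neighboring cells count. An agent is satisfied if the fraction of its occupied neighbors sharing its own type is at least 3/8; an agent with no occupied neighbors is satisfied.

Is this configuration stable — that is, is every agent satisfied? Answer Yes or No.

Yes

Row 1: (1,1)B 2/2 ✓ · (1,2)B 3/3 ✓ · (1,3)B 2/2 ✓ · (1,5)B 1/1 ✓ · (1,6)B 1/1 ✓
Row 2: (2,1)B 3/3 ✓ · (2,2)B 3/3 ✓ · (2,3)B 2/2 ✓
Row 3: (3,1)B 2/2 ✓ · (3,6)R 2/2 ✓ · (3,7)R 2/2 ✓
Row 4: (4,1)B 2/2 ✓ · (4,2)B 2/2 ✓ · (4,3)B 3/3 ✓ · (4,4)B 3/3 ✓ · (4,5)B 1/2 ✓ · (4,6)R 3/4 ✓ · (4,7)R 3/3 ✓
Row 5: (5,3)B 2/2 ✓ · (5,4)B 2/2 ✓ · (5,6)R 2/2 ✓ · (5,7)R 3/3 ✓
Row 6: (6,1)B 1/1 ✓ · (6,2)B 1/1 ✓ · (6,5)R 0/0 ✓ · (6,7)R 1/1 ✓
All meet the threshold, so the configuration is stable.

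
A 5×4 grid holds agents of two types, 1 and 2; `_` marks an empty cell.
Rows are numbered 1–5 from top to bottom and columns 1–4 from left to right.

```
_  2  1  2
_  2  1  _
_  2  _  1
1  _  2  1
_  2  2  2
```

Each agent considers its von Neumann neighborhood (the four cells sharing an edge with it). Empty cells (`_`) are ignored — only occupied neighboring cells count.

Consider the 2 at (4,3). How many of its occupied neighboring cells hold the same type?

1

Occupied neighbors of (4,3): (5,3)=2, (4,4)=1.
Same type (2): 1 of 2.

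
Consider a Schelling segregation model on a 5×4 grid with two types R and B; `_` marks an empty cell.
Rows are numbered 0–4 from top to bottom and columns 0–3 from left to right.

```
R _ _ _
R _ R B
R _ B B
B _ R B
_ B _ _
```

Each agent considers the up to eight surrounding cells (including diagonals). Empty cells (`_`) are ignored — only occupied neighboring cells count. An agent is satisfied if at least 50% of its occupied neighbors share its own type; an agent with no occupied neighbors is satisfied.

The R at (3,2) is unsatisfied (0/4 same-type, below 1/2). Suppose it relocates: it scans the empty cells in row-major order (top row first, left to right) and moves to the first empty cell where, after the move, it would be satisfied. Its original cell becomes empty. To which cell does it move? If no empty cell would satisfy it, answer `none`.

(0,1)

Vacating (3,2). Empty cells in order:
  (0,1): 3/3 same-type → satisfied — stop here.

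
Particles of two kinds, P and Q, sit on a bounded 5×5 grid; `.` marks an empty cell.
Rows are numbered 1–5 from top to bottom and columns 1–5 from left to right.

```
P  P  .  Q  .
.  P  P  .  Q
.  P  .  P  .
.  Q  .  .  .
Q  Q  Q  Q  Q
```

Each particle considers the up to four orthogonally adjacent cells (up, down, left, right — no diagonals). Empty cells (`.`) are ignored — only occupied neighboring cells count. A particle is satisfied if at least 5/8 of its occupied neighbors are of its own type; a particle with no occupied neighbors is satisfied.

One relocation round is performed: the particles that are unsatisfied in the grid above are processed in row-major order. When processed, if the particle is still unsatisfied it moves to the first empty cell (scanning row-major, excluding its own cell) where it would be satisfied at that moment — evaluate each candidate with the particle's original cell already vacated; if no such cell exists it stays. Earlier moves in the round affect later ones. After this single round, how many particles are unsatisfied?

Initially unsatisfied (in order): (3,2), (4,2).
  (3,2) → (1,3).
  (4,2): now satisfied by earlier moves; stays.
Resulting grid:
P P P Q .
. P P . Q
. . . P .
. Q . . .
Q Q Q Q Q
Unsatisfied now: (1,4).

1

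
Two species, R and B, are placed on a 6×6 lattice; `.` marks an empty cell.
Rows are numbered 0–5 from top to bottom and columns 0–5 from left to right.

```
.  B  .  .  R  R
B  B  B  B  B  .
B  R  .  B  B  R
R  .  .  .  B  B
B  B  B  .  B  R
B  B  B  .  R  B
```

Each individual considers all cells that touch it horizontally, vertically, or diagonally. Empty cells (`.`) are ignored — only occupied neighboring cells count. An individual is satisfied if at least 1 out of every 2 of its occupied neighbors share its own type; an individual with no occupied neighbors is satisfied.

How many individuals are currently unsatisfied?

(0,1)B 3/3 satisfied
(0,4)R 1/3 not
(0,5)R 1/2 satisfied
(1,0)B 3/4 satisfied
(1,1)B 4/5 satisfied
(1,2)B 4/5 satisfied
(1,3)B 4/5 satisfied
(1,4)B 3/6 satisfied
(2,0)B 2/4 satisfied
(2,1)R 1/5 not
(2,3)B 5/5 satisfied
(2,4)B 5/6 satisfied
(2,5)R 0/4 not
(3,0)R 1/4 not
(3,4)B 4/6 satisfied
(3,5)B 3/5 satisfied
(4,0)B 3/4 satisfied
(4,1)B 5/6 satisfied
(4,2)B 3/3 satisfied
(4,4)B 3/5 satisfied
(4,5)R 1/5 not
(5,0)B 3/3 satisfied
(5,1)B 5/5 satisfied
(5,2)B 3/3 satisfied
(5,4)R 1/3 not
(5,5)B 1/3 not
Unsatisfied: (0,4), (2,1), (2,5), (3,0), (4,5), (5,4), (5,5) — 7 in total.

7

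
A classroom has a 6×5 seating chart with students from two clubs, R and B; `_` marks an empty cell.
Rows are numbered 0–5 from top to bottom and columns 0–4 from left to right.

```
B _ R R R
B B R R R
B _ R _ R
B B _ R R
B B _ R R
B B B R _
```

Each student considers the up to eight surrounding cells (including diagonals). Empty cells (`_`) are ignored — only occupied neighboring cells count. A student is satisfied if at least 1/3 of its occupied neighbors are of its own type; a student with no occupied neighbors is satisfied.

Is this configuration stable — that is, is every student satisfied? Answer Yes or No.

Yes

(0,0)B 2/2 satisfied
(0,2)R 3/4 satisfied
(0,3)R 5/5 satisfied
(0,4)R 3/3 satisfied
(1,0)B 3/3 satisfied
(1,1)B 3/6 satisfied
(1,2)R 4/5 satisfied
(1,3)R 7/7 satisfied
(1,4)R 4/4 satisfied
(2,0)B 4/4 satisfied
(2,2)R 3/5 satisfied
(2,4)R 4/4 satisfied
(3,0)B 4/4 satisfied
(3,1)B 4/5 satisfied
(3,3)R 5/5 satisfied
(3,4)R 4/4 satisfied
(4,0)B 5/5 satisfied
(4,1)B 6/6 satisfied
(4,3)R 4/5 satisfied
(4,4)R 4/4 satisfied
(5,0)B 3/3 satisfied
(5,1)B 4/4 satisfied
(5,2)B 2/4 satisfied
(5,3)R 2/3 satisfied
All meet the threshold, so the configuration is stable.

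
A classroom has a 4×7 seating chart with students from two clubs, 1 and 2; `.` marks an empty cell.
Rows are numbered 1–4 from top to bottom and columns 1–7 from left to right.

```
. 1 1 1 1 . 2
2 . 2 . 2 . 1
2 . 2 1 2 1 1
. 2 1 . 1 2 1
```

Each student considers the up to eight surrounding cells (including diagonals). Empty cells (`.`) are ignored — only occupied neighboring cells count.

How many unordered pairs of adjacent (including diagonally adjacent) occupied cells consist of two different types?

20

Scan each occupied cell's neighbors to the right and below (and the two forward diagonals) so each pair is counted once.
Row 1: 1(1,2)–1(1,3)= 1(1,2)–2(2,3)≠ 1(1,2)–2(2,1)≠ 1(1,3)–1(1,4)= 1(1,3)–2(2,3)≠ 1(1,4)–1(1,5)= 1(1,4)–2(2,5)≠ 1(1,4)–2(2,3)≠ 1(1,5)–2(2,5)≠ 2(1,7)–1(2,7)≠  → 7/10 unlike.
Row 2: 2(2,1)–2(3,1)= 2(2,3)–2(3,3)= 2(2,3)–1(3,4)≠ 2(2,5)–2(3,5)= 2(2,5)–1(3,6)≠ 2(2,5)–1(3,4)≠ 1(2,7)–1(3,7)= 1(2,7)–1(3,6)=  → 3/8 unlike.
Row 3: 2(3,1)–2(4,2)= 2(3,3)–1(3,4)≠ 2(3,3)–1(4,3)≠ 2(3,3)–2(4,2)= 1(3,4)–2(3,5)≠ 1(3,4)–1(4,5)= 1(3,4)–1(4,3)= 2(3,5)–1(3,6)≠ 2(3,5)–1(4,5)≠ 2(3,5)–2(4,6)= 1(3,6)–1(3,7)= 1(3,6)–2(4,6)≠ 1(3,6)–1(4,7)= 1(3,6)–1(4,5)= 1(3,7)–1(4,7)= 1(3,7)–2(4,6)≠  → 7/16 unlike.
Row 4: 2(4,2)–1(4,3)≠ 1(4,5)–2(4,6)≠ 2(4,6)–1(4,7)≠  → 3/3 unlike.
Total adjacent occupied pairs: 37; unlike-type pairs: 20.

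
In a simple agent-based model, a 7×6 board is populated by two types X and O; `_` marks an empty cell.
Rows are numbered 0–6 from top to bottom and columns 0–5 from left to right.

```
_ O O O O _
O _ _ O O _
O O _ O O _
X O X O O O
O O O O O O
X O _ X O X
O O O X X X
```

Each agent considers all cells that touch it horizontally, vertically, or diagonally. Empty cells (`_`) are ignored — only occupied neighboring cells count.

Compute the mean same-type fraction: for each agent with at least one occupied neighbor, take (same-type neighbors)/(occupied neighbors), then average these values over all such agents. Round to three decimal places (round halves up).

0.697

(0,1)O 2/2
(0,2)O 3/3
(0,3)O 4/4
(0,4)O 3/3
(1,0)O 3/3
(1,3)O 6/6
(1,4)O 5/5
(2,0)O 3/4
(2,1)O 3/5
(2,3)O 5/6
(2,4)O 6/6
(3,0)X 0/5
(3,1)O 5/7
(3,2)X 0/7
(3,3)O 6/7
(3,4)O 7/7
(3,5)O 4/4
(4,0)O 3/5
(4,1)O 4/7
(4,2)O 5/7
(4,3)O 5/7
(4,4)O 6/8
(4,5)O 4/5
(5,0)X 0/5
(5,1)O 6/7
(5,3)X 2/7
(5,4)O 3/8
(5,5)X 2/5
(6,0)O 2/3
(6,1)O 3/4
(6,2)O 2/4
(6,3)X 2/4
(6,4)X 4/5
(6,5)X 2/3
Sum over 34 agents: 2/2 + 3/3 + 4/4 + 3/3 + 3/3 + 6/6 + 5/5 + 3/4 + 3/5 + 5/6 + 6/6 + 0/5 + 5/7 + 0/7 + 6/7 + 7/7 + 4/4 + 3/5 + 4/7 + 5/7 + 5/7 + 6/8 + 4/5 + 0/5 + 6/7 + 2/7 + 3/8 + 2/5 + 2/3 + 3/4 + 2/4 + 2/4 + 4/5 + 2/3 = 19913/840; mean = 19913/840 ÷ 34 = 19913/28560 = 0.697233… → 0.697.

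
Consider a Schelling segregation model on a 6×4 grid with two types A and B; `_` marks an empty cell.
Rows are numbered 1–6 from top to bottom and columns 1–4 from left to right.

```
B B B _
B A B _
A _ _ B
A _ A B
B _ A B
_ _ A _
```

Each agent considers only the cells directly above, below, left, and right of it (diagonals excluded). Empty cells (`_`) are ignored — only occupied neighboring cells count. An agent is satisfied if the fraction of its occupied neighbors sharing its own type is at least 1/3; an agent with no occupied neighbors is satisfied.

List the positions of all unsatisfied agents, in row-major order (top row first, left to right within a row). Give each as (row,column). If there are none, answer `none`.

Row 1: (1,1)B 2/2 ok · (1,2)B 2/3 ok · (1,3)B 2/2 ok
Row 2: (2,1)B 1/3 ok · (2,2)A 0/3 unhappy · (2,3)B 1/2 ok
Row 3: (3,1)A 1/2 ok · (3,4)B 1/1 ok
Row 4: (4,1)A 1/2 ok · (4,3)A 1/2 ok · (4,4)B 2/3 ok
Row 5: (5,1)B 0/1 unhappy · (5,3)A 2/3 ok · (5,4)B 1/2 ok
Row 6: (6,3)A 1/1 ok

(2,2), (5,1)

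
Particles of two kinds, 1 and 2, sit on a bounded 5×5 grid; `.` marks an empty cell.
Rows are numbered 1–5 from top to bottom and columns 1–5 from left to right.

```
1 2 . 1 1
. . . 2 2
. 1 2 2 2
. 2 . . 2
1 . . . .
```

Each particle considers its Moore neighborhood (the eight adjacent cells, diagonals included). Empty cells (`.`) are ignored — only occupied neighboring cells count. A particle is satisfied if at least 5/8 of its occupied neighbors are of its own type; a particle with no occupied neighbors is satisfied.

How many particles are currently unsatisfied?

Row 1: (1,1)1 0/1 ✗ · (1,2)2 0/1 ✗ · (1,4)1 1/3 ✗ · (1,5)1 1/3 ✗
Row 2: (2,4)2 4/6 ✓ · (2,5)2 3/5 ✗
Row 3: (3,2)1 0/2 ✗ · (3,3)2 3/4 ✓ · (3,4)2 5/5 ✓ · (3,5)2 4/4 ✓
Row 4: (4,2)2 1/3 ✗ · (4,5)2 2/2 ✓
Row 5: (5,1)1 0/1 ✗
Unsatisfied: (1,1), (1,2), (1,4), (1,5), (2,5), (3,2), (4,2), (5,1) — 8 in total.

8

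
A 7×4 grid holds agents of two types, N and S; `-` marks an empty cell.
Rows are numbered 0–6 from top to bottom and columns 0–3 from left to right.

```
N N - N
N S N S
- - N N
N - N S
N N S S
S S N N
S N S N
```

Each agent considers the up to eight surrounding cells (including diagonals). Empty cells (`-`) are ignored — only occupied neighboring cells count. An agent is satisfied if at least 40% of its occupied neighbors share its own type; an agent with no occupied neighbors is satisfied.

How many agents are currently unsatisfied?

(0,0)N 2/3 satisfied
(0,1)N 3/4 satisfied
(0,3)N 1/2 satisfied
(1,0)N 2/3 satisfied
(1,1)S 0/5 not
(1,2)N 4/6 satisfied
(1,3)S 0/4 not
(2,2)N 3/6 satisfied
(2,3)N 3/5 satisfied
(3,0)N 2/2 satisfied
(3,2)N 3/6 satisfied
(3,3)S 2/5 satisfied
(4,0)N 2/4 satisfied
(4,1)N 4/7 satisfied
(4,2)S 3/7 satisfied
(4,3)S 2/5 satisfied
(5,0)S 2/5 satisfied
(5,1)S 4/8 satisfied
(5,2)N 4/8 satisfied
(5,3)N 2/5 satisfied
(6,0)S 2/3 satisfied
(6,1)N 1/5 not
(6,2)S 1/5 not
(6,3)N 2/3 satisfied
Unsatisfied: (1,1), (1,3), (6,1), (6,2) — 4 in total.

4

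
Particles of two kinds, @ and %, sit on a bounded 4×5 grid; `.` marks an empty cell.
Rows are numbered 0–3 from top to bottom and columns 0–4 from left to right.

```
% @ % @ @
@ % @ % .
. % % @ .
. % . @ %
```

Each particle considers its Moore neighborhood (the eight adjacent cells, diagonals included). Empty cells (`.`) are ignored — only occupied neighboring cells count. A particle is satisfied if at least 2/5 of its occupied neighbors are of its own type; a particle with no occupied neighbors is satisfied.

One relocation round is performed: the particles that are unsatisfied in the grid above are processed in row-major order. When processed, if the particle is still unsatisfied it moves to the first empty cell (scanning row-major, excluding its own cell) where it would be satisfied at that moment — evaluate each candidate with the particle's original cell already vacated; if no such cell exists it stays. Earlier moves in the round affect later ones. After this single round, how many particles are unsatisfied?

Initially unsatisfied (in order): (0,0), (1,0), (1,2), (1,3), (3,3), (3,4).
  (0,0) → (2,0).
  (1,0) → (0,0).
  (1,2) → (1,0).
  (1,3): now satisfied by earlier moves; stays.
  (3,3) → (1,4).
  (3,4) → (1,2).
Resulting grid:
@ @ % @ @
@ % % % @
% % % @ .
. % . . .
Unsatisfied now: (2,3).

1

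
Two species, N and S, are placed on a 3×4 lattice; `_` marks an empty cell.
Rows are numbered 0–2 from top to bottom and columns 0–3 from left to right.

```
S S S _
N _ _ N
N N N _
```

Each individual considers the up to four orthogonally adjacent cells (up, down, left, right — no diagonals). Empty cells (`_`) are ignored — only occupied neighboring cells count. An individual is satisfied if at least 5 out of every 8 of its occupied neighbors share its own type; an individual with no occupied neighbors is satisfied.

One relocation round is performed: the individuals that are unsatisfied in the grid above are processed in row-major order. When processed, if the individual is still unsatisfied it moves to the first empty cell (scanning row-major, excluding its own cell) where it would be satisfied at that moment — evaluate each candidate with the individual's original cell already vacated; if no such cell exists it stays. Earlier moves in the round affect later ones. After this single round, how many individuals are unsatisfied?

Initially unsatisfied (in order): (0,0), (1,0).
  (0,0): no empty cell satisfies it; stays.
  (1,0) → (1,2).
Resulting grid:
S S S _
_ _ N N
N N N _
Unsatisfied now: (0,2).

1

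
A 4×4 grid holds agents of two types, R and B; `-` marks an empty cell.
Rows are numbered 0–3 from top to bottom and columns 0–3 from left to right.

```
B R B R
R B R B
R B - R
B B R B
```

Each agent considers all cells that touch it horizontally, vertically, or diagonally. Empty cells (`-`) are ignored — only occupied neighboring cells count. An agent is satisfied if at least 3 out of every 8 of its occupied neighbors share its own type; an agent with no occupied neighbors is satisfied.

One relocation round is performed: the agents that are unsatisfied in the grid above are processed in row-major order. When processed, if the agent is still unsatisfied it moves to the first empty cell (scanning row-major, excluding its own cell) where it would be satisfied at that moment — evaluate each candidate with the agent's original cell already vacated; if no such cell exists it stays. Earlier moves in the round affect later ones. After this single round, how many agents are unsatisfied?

3

Initially unsatisfied (in order): (0,0), (0,3), (1,3), (2,0), (3,2), (3,3).
  (0,0) → (2,2).
  (0,3) → (0,0).
  (1,3): now satisfied by earlier moves; stays.
  (2,0): no empty cell satisfies it; stays.
  (3,2): no empty cell satisfies it; stays.
  (3,3) → (0,3).
Resulting grid:
R R B B
R B R B
R B B R
B B R -
Unsatisfied now: (1,2), (2,0), (3,2).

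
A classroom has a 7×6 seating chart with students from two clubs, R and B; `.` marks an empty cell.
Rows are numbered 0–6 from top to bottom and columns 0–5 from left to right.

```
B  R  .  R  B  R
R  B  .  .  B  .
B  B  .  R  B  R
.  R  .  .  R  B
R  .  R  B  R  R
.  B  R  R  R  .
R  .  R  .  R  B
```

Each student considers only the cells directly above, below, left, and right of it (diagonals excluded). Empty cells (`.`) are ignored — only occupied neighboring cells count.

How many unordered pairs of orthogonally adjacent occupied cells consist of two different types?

Scan each occupied cell's neighbors to the right and below so each pair is counted once.
Row 0: B(0,0)–R(0,1)≠ B(0,0)–R(1,0)≠ R(0,1)–B(1,1)≠ R(0,3)–B(0,4)≠ B(0,4)–R(0,5)≠ B(0,4)–B(1,4)=  → 5/6 unlike.
Row 1: R(1,0)–B(1,1)≠ R(1,0)–B(2,0)≠ B(1,1)–B(2,1)= B(1,4)–B(2,4)=  → 2/4 unlike.
Row 2: B(2,0)–B(2,1)= B(2,1)–R(3,1)≠ R(2,3)–B(2,4)≠ B(2,4)–R(2,5)≠ B(2,4)–R(3,4)≠ R(2,5)–B(3,5)≠  → 5/6 unlike.
Row 3: R(3,4)–B(3,5)≠ R(3,4)–R(4,4)= B(3,5)–R(4,5)≠  → 2/3 unlike.
Row 4: R(4,2)–B(4,3)≠ R(4,2)–R(5,2)= B(4,3)–R(4,4)≠ B(4,3)–R(5,3)≠ R(4,4)–R(4,5)= R(4,4)–R(5,4)=  → 3/6 unlike.
Row 5: B(5,1)–R(5,2)≠ R(5,2)–R(5,3)= R(5,2)–R(6,2)= R(5,3)–R(5,4)= R(5,4)–R(6,4)=  → 1/5 unlike.
Row 6: R(6,4)–B(6,5)≠  → 1/1 unlike.
Total adjacent occupied pairs: 31; unlike-type pairs: 19.

19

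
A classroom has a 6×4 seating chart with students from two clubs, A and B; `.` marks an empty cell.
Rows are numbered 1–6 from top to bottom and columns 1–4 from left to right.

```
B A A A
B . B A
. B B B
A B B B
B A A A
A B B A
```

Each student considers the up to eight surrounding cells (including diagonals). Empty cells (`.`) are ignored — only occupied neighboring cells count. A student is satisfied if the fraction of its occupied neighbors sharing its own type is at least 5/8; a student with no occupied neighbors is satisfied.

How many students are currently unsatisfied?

14

(1,1)B 1/2 unhappy
(1,2)A 1/4 unhappy
(1,3)A 3/4 ok
(1,4)A 2/3 ok
(2,1)B 2/3 ok
(2,3)B 3/7 unhappy
(2,4)A 2/5 unhappy
(3,2)B 5/6 ok
(3,3)B 6/7 ok
(3,4)B 4/5 ok
(4,1)A 1/4 unhappy
(4,2)B 4/7 unhappy
(4,3)B 5/8 ok
(4,4)B 3/5 unhappy
(5,1)B 2/5 unhappy
(5,2)A 3/8 unhappy
(5,3)A 3/8 unhappy
(5,4)A 2/5 unhappy
(6,1)A 1/3 unhappy
(6,2)B 2/5 unhappy
(6,3)B 1/5 unhappy
(6,4)A 2/3 ok
Unsatisfied: (1,1), (1,2), (2,3), (2,4), (4,1), (4,2), (4,4), (5,1), (5,2), (5,3), (5,4), (6,1), (6,2), (6,3) — 14 in total.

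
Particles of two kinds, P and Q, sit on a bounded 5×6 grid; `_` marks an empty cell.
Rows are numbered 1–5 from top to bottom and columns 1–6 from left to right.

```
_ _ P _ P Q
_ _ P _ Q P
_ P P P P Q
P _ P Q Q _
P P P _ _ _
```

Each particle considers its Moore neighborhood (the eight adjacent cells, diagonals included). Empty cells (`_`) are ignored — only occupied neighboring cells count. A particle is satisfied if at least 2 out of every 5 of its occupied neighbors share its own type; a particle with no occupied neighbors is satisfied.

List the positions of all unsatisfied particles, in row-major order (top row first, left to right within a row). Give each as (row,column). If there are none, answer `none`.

(1,5), (1,6), (2,5), (3,5), (4,4)

(1,3)P 1/1 ok
(1,5)P 1/3 unhappy
(1,6)Q 1/3 unhappy
(2,3)P 4/4 ok
(2,5)Q 2/6 unhappy
(2,6)P 2/5 ok
(3,2)P 4/4 ok
(3,3)P 4/5 ok
(3,4)P 4/7 ok
(3,5)P 2/6 unhappy
(3,6)Q 2/4 ok
(4,1)P 3/3 ok
(4,3)P 5/6 ok
(4,4)Q 1/6 unhappy
(4,5)Q 2/4 ok
(5,1)P 2/2 ok
(5,2)P 4/4 ok
(5,3)P 2/3 ok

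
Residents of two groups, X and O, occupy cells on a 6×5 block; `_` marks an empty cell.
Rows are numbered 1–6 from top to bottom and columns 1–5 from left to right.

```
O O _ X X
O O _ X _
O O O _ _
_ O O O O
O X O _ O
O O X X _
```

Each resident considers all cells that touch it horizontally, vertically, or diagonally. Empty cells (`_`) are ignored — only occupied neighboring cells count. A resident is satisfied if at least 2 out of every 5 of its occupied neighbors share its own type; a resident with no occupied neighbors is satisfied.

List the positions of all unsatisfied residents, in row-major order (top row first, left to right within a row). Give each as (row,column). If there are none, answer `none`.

(1,1)O 3/3 ok
(1,2)O 3/3 ok
(1,4)X 2/2 ok
(1,5)X 2/2 ok
(2,1)O 5/5 ok
(2,2)O 6/6 ok
(2,4)X 2/3 ok
(3,1)O 4/4 ok
(3,2)O 6/6 ok
(3,3)O 5/6 ok
(4,2)O 6/7 ok
(4,3)O 5/6 ok
(4,4)O 5/5 ok
(4,5)O 2/2 ok
(5,1)O 3/4 ok
(5,2)X 1/7 unhappy
(5,3)O 4/7 ok
(5,5)O 2/3 ok
(6,1)O 2/3 ok
(6,2)O 3/5 ok
(6,3)X 2/4 ok
(6,4)X 1/3 unhappy

(5,2), (6,4)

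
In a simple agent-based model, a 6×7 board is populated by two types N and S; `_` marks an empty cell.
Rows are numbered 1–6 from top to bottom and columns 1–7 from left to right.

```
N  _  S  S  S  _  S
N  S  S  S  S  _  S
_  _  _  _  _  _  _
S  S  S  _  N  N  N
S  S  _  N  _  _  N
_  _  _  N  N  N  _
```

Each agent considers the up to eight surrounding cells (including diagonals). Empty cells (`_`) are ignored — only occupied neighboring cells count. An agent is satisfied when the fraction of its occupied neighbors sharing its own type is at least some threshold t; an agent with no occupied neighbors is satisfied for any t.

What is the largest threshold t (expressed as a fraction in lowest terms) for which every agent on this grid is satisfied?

1/2

(1,1)N 1/2
(1,3)S 4/4
(1,4)S 5/5
(1,5)S 3/3
(1,7)S 1/1
(2,1)N 1/2
(2,2)S 2/4
(2,3)S 4/4
(2,4)S 5/5
(2,5)S 3/3
(2,7)S 1/1
(4,1)S 3/3
(4,2)S 4/4
(4,3)S 2/3
(4,5)N 2/2
(4,6)N 3/3
(4,7)N 2/2
(5,1)S 3/3
(5,2)S 4/4
(5,4)N 3/4
(5,7)N 3/3
(6,4)N 2/2
(6,5)N 3/3
(6,6)N 2/2
The smallest same-type fraction is 1/2 at (1,1), which reduces to 1/2. Any threshold above that leaves this agent unsatisfied.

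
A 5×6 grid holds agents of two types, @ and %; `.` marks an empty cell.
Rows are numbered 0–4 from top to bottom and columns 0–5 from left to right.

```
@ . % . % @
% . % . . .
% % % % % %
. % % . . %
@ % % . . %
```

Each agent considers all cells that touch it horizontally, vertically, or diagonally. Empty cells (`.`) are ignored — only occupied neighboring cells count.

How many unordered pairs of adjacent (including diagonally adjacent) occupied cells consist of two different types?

4

Scan each occupied cell's neighbors to the right and below (and the two forward diagonals) so each pair is counted once.
Row 0: @(0,0)–%(1,0)≠ %(0,2)–%(1,2)= %(0,4)–@(0,5)≠  → 2/3 unlike.
Row 1: %(1,0)–%(2,0)= %(1,0)–%(2,1)= %(1,2)–%(2,2)= %(1,2)–%(2,3)= %(1,2)–%(2,1)=  → 0/5 unlike.
Row 2: %(2,0)–%(2,1)= %(2,0)–%(3,1)= %(2,1)–%(2,2)= %(2,1)–%(3,1)= %(2,1)–%(3,2)= %(2,2)–%(2,3)= %(2,2)–%(3,2)= %(2,2)–%(3,1)= %(2,3)–%(2,4)= %(2,3)–%(3,2)= %(2,4)–%(2,5)= %(2,4)–%(3,5)= %(2,5)–%(3,5)=  → 0/13 unlike.
Row 3: %(3,1)–%(3,2)= %(3,1)–%(4,1)= %(3,1)–%(4,2)= %(3,1)–@(4,0)≠ %(3,2)–%(4,2)= %(3,2)–%(4,1)= %(3,5)–%(4,5)=  → 1/7 unlike.
Row 4: @(4,0)–%(4,1)≠ %(4,1)–%(4,2)=  → 1/2 unlike.
Total adjacent occupied pairs: 30; unlike-type pairs: 4.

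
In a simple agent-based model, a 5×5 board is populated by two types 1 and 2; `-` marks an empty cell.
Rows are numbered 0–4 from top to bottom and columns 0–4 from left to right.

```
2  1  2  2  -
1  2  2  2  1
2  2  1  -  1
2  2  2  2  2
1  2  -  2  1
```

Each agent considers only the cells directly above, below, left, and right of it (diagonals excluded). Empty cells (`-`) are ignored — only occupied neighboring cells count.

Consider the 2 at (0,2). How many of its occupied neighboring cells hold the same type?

Occupied neighbors of (0,2): (1,2)=2, (0,1)=1, (0,3)=2.
Same type (2): 2 of 3.

2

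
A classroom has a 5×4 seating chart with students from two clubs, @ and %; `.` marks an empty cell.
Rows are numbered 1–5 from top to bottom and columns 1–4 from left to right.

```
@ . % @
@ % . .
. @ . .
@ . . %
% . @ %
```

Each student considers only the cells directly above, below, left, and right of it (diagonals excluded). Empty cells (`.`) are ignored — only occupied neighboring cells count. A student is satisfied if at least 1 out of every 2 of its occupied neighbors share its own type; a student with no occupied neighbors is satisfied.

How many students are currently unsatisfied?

7

Row 1: (1,1)@ 1/1 ok · (1,3)% 0/1 unhappy · (1,4)@ 0/1 unhappy
Row 2: (2,1)@ 1/2 ok · (2,2)% 0/2 unhappy
Row 3: (3,2)@ 0/1 unhappy
Row 4: (4,1)@ 0/1 unhappy · (4,4)% 1/1 ok
Row 5: (5,1)% 0/1 unhappy · (5,3)@ 0/1 unhappy · (5,4)% 1/2 ok
Unsatisfied: (1,3), (1,4), (2,2), (3,2), (4,1), (5,1), (5,3) — 7 in total.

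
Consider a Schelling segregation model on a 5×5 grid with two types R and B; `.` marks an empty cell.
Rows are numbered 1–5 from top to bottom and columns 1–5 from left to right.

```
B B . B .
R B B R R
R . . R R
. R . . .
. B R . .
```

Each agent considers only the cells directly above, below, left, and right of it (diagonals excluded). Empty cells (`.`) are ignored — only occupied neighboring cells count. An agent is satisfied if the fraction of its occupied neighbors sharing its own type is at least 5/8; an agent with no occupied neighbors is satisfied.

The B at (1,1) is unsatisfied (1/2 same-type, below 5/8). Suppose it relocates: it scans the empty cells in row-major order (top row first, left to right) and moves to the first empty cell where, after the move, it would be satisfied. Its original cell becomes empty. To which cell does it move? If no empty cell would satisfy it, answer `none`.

Vacating (1,1). Empty cells in order:
  (1,3): 3/3 same-type → satisfied — stop here.

(1,3)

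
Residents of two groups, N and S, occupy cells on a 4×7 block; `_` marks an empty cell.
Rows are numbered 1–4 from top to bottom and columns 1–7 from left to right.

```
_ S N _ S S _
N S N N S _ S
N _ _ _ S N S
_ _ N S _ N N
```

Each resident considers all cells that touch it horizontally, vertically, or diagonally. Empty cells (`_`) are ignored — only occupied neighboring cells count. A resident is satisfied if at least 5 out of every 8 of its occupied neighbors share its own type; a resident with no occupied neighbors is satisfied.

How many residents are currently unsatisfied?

14

Row 1: (1,2)S 1/4 not · (1,3)N 2/4 not · (1,5)S 2/3 satisfied · (1,6)S 3/3 satisfied
Row 2: (2,1)N 1/3 not · (2,2)S 1/5 not · (2,3)N 2/4 not · (2,4)N 2/5 not · (2,5)S 3/5 not · (2,7)S 2/3 satisfied
Row 3: (3,1)N 1/2 not · (3,5)S 2/5 not · (3,6)N 2/6 not · (3,7)S 1/4 not
Row 4: (4,3)N 0/1 not · (4,4)S 1/2 not · (4,6)N 2/4 not · (4,7)N 2/3 satisfied
Unsatisfied: (1,2), (1,3), (2,1), (2,2), (2,3), (2,4), (2,5), (3,1), (3,5), (3,6), (3,7), (4,3), (4,4), (4,6) — 14 in total.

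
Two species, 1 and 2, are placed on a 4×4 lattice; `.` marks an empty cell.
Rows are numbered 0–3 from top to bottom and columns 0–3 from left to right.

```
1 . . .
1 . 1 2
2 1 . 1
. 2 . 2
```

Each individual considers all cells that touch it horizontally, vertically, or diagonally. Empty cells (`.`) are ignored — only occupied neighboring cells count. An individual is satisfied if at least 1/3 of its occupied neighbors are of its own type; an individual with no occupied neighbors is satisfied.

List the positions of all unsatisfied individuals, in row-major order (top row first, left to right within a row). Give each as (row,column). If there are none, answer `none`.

Row 0: (0,0)1 1/1 ✓
Row 1: (1,0)1 2/3 ✓ · (1,2)1 2/3 ✓ · (1,3)2 0/2 ✗
Row 2: (2,0)2 1/3 ✓ · (2,1)1 2/4 ✓ · (2,3)1 1/3 ✓
Row 3: (3,1)2 1/2 ✓ · (3,3)2 0/1 ✗

(1,3), (3,3)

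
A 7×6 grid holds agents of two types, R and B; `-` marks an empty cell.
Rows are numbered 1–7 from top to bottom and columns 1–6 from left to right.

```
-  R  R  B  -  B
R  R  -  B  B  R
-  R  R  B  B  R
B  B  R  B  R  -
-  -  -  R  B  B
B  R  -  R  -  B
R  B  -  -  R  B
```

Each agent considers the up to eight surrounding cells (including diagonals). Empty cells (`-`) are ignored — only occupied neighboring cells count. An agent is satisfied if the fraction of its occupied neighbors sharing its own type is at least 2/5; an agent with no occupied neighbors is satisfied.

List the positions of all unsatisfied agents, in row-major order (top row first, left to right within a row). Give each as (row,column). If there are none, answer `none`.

(1,2)R 3/3 satisfied
(1,3)R 2/4 satisfied
(1,4)B 2/3 satisfied
(1,6)B 1/2 satisfied
(2,1)R 3/3 satisfied
(2,2)R 5/5 satisfied
(2,4)B 4/6 satisfied
(2,5)B 5/7 satisfied
(2,6)R 1/4 not
(3,2)R 4/6 satisfied
(3,3)R 3/7 satisfied
(3,4)B 4/7 satisfied
(3,5)B 4/7 satisfied
(3,6)R 2/4 satisfied
(4,1)B 1/2 satisfied
(4,2)B 1/4 not
(4,3)R 3/6 satisfied
(4,4)B 3/7 satisfied
(4,5)R 2/7 not
(5,4)R 3/5 satisfied
(5,5)B 3/6 satisfied
(5,6)B 2/3 satisfied
(6,1)B 1/3 not
(6,2)R 1/3 not
(6,4)R 2/3 satisfied
(6,6)B 3/4 satisfied
(7,1)R 1/3 not
(7,2)B 1/3 not
(7,5)R 1/3 not
(7,6)B 1/2 satisfied

(2,6), (4,2), (4,5), (6,1), (6,2), (7,1), (7,2), (7,5)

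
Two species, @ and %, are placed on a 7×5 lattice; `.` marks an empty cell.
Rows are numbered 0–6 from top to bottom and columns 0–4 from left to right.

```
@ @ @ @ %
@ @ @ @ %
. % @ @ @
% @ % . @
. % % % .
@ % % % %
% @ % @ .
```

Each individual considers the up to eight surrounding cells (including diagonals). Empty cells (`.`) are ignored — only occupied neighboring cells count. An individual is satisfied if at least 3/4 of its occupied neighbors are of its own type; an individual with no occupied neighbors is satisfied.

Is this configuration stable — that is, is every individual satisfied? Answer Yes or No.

Row 0: (0,0)@ 3/3 ✓ · (0,1)@ 5/5 ✓ · (0,2)@ 5/5 ✓ · (0,3)@ 3/5 ✗ · (0,4)% 1/3 ✗
Row 1: (1,0)@ 3/4 ✓ · (1,1)@ 6/7 ✓ · (1,2)@ 7/8 ✓ · (1,3)@ 6/8 ✓ · (1,4)% 1/5 ✗
Row 2: (2,1)% 2/7 ✗ · (2,2)@ 5/7 ✗ · (2,3)@ 5/7 ✗ · (2,4)@ 3/4 ✓
Row 3: (3,0)% 2/3 ✗ · (3,1)@ 1/6 ✗ · (3,2)% 4/7 ✗ · (3,4)@ 2/3 ✗
Row 4: (4,1)% 5/7 ✗ · (4,2)% 6/7 ✓ · (4,3)% 5/6 ✓
Row 5: (5,0)@ 1/4 ✗ · (5,1)% 5/7 ✗ · (5,2)% 6/8 ✓ · (5,3)% 5/6 ✓ · (5,4)% 2/3 ✗
Row 6: (6,0)% 1/3 ✗ · (6,1)@ 1/5 ✗ · (6,2)% 3/5 ✗ · (6,3)@ 0/4 ✗
For instance (0,3) has only 3/5 same-type neighbors, below 3/4.

No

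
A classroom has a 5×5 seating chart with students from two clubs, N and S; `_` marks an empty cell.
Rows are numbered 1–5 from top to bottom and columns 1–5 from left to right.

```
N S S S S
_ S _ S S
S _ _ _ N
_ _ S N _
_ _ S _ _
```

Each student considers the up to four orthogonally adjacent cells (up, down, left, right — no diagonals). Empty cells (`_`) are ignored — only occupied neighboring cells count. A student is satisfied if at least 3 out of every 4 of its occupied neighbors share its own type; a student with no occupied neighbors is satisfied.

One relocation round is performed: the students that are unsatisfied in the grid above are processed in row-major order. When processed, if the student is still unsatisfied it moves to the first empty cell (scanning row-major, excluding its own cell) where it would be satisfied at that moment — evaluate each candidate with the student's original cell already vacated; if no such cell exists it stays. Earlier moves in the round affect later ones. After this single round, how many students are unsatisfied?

Initially unsatisfied (in order): (1,1), (1,2), (2,5), (3,5), (4,3), (4,4).
  (1,1) → (4,5).
  (1,2): now satisfied by earlier moves; stays.
  (2,5) → (1,1).
  (3,5): now satisfied by earlier moves; stays.
  (4,3) → (2,1).
  (4,4): now satisfied by earlier moves; stays.
Resulting grid:
S S S S S
S S _ S _
S _ _ _ N
_ _ _ N N
_ _ S _ _
All satisfied now.

0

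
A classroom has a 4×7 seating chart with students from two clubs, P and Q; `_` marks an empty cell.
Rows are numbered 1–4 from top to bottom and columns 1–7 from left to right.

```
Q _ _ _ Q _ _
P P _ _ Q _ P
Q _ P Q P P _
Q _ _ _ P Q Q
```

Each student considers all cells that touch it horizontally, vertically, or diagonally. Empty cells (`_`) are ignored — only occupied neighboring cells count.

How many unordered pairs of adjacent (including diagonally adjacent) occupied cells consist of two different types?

Scan each occupied cell's neighbors to the right and below (and the two forward diagonals) so each pair is counted once.
Row 1: Q(1,1)–P(2,1)≠ Q(1,1)–P(2,2)≠ Q(1,5)–Q(2,5)=  → 2/3 unlike.
Row 2: P(2,1)–P(2,2)= P(2,1)–Q(3,1)≠ P(2,2)–P(3,3)= P(2,2)–Q(3,1)≠ Q(2,5)–P(3,5)≠ Q(2,5)–P(3,6)≠ Q(2,5)–Q(3,4)= P(2,7)–P(3,6)=  → 4/8 unlike.
Row 3: Q(3,1)–Q(4,1)= P(3,3)–Q(3,4)≠ Q(3,4)–P(3,5)≠ Q(3,4)–P(4,5)≠ P(3,5)–P(3,6)= P(3,5)–P(4,5)= P(3,5)–Q(4,6)≠ P(3,6)–Q(4,6)≠ P(3,6)–Q(4,7)≠ P(3,6)–P(4,5)=  → 6/10 unlike.
Row 4: P(4,5)–Q(4,6)≠ Q(4,6)–Q(4,7)=  → 1/2 unlike.
Total adjacent occupied pairs: 23; unlike-type pairs: 13.

13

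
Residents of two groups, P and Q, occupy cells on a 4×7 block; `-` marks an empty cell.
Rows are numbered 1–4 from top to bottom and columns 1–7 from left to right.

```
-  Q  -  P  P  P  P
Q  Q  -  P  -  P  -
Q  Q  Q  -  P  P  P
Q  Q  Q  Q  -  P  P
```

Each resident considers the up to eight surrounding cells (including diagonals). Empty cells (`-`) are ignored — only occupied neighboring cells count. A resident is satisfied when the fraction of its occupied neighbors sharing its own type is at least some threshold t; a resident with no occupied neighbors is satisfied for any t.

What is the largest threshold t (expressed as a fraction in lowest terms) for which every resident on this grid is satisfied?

(1,2)Q 2/2
(1,4)P 2/2
(1,5)P 4/4
(1,6)P 3/3
(1,7)P 2/2
(2,1)Q 4/4
(2,2)Q 5/5
(2,4)P 3/4
(2,6)P 6/6
(3,1)Q 5/5
(3,2)Q 7/7
(3,3)Q 5/6
(3,5)P 4/5
(3,6)P 5/5
(3,7)P 4/4
(4,1)Q 3/3
(4,2)Q 5/5
(4,3)Q 4/4
(4,4)Q 2/3
(4,6)P 4/4
(4,7)P 3/3
The smallest same-type fraction is 2/3 at (4,4), which reduces to 2/3. Any threshold above that leaves this resident unsatisfied.

2/3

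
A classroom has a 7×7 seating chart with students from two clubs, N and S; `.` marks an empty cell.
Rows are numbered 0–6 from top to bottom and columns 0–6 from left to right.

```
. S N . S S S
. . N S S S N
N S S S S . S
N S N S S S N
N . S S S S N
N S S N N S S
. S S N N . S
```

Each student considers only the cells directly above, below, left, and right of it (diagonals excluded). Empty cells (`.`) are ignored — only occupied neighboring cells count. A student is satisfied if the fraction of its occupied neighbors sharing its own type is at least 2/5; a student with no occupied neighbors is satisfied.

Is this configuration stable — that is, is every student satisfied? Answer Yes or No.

No

(0,1)S 0/1 unhappy
(0,2)N 1/2 ok
(0,4)S 2/2 ok
(0,5)S 3/3 ok
(0,6)S 1/2 ok
(1,2)N 1/3 unhappy
(1,3)S 2/3 ok
(1,4)S 4/4 ok
(1,5)S 2/3 ok
(1,6)N 0/3 unhappy
(2,0)N 1/2 ok
(2,1)S 2/3 ok
(2,2)S 2/4 ok
(2,3)S 4/4 ok
(2,4)S 3/3 ok
(2,6)S 0/2 unhappy
(3,0)N 2/3 ok
(3,1)S 1/3 unhappy
(3,2)N 0/4 unhappy
(3,3)S 3/4 ok
(3,4)S 4/4 ok
(3,5)S 2/3 ok
(3,6)N 1/3 unhappy
(4,0)N 2/2 ok
(4,2)S 2/3 ok
(4,3)S 3/4 ok
(4,4)S 3/4 ok
(4,5)S 3/4 ok
(4,6)N 1/3 unhappy
(5,0)N 1/2 ok
(5,1)S 2/3 ok
(5,2)S 3/4 ok
(5,3)N 2/4 ok
(5,4)N 2/4 ok
(5,5)S 2/3 ok
(5,6)S 2/3 ok
(6,1)S 2/2 ok
(6,2)S 2/3 ok
(6,3)N 2/3 ok
(6,4)N 2/2 ok
(6,6)S 1/1 ok
For instance (0,1) has only 0/1 same-type neighbors, below 2/5.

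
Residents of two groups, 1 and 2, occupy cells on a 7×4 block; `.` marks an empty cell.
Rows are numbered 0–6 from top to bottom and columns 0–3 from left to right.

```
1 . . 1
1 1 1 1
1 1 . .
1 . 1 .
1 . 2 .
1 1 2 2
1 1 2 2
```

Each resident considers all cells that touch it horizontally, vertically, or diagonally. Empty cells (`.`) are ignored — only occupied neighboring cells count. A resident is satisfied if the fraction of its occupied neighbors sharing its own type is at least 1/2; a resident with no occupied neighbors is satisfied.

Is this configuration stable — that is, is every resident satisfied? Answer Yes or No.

Yes

(0,0)1 2/2 ✓
(0,3)1 2/2 ✓
(1,0)1 4/4 ✓
(1,1)1 5/5 ✓
(1,2)1 4/4 ✓
(1,3)1 2/2 ✓
(2,0)1 4/4 ✓
(2,1)1 6/6 ✓
(3,0)1 3/3 ✓
(3,2)1 1/2 ✓
(4,0)1 3/3 ✓
(4,2)2 2/4 ✓
(5,0)1 4/4 ✓
(5,1)1 4/7 ✓
(5,2)2 4/6 ✓
(5,3)2 4/4 ✓
(6,0)1 3/3 ✓
(6,1)1 3/5 ✓
(6,2)2 3/5 ✓
(6,3)2 3/3 ✓
All meet the threshold, so the configuration is stable.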